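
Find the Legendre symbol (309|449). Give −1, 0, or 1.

1

Reciprocity: 309 ≡ 1 and 449 ≡ 1 (mod 4), so (309/449) = +(449/309).
Reduce top mod 309: now compute (140/309).
Pull out 2^2: since 309 ≡ 5 (mod 8), (2/309) = -1, so (2/309)^2 = +1.
Reciprocity: 35 ≡ 3 and 309 ≡ 1 (mod 4), so (35/309) = +(309/35).
Reduce top mod 35: now compute (29/35).
Reciprocity: 29 ≡ 1 and 35 ≡ 3 (mod 4), so (29/35) = +(35/29).
Reduce top mod 29: now compute (6/29).
Pull out 2: since 29 ≡ 5 (mod 8), (2/29) = -1.
Reciprocity: 3 ≡ 3 and 29 ≡ 1 (mod 4), so (3/29) = +(29/3).
Reduce top mod 3: now compute (2/3).
Pull out 2: since 3 ≡ 3 (mod 8), (2/3) = -1.
Reached (1/3) = 1. Collecting the sign flips along the way, the symbol is +1.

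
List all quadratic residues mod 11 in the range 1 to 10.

1, 3, 4, 5, 9

Square k = 1,…,5 (k and 11−k give the same square):
1²=1, 2²=4, 3²=9, 4²≡5, 5²≡3 (mod 11).
So the quadratic residues mod 11 are {1, 3, 4, 5, 9}.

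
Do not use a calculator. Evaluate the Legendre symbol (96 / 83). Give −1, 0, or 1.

-1

First reduce: 96 ≡ 13 (mod 83).
Reciprocity: 13 ≡ 1 and 83 ≡ 3 (mod 4), so (13/83) = +(83/13).
Reduce top mod 13: now compute (5/13).
Reciprocity: 5 ≡ 1 and 13 ≡ 1 (mod 4), so (5/13) = +(13/5).
Reduce top mod 5: now compute (3/5).
Reciprocity: 3 ≡ 3 and 5 ≡ 1 (mod 4), so (3/5) = +(5/3).
Reduce top mod 3: now compute (2/3).
Pull out 2: since 3 ≡ 3 (mod 8), (2/3) = -1.
Reached (1/3) = 1. Collecting the sign flips along the way, the symbol is -1.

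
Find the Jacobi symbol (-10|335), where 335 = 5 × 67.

0

First reduce: -10 ≡ 325 (mod 335).
Reciprocity: 325 ≡ 1 and 335 ≡ 3 (mod 4), so (325/335) = +(335/325).
Reduce top mod 325: now compute (10/325).
Pull out 2: since 325 ≡ 5 (mod 8), (2/325) = -1.
Reciprocity: 5 ≡ 1 and 325 ≡ 1 (mod 4), so (5/325) = +(325/5).
Reduce top mod 5: now compute (0/5).
Top reduces to 0: gcd > 1, so the symbol is 0.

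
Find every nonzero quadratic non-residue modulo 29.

Square k = 1,…,14 (k and 29−k give the same square):
1²=1, 2²=4, 3²=9, 4²=16, 5²=25, 6²≡7, 7²≡20, 8²≡6, 9²≡23, 10²≡13, 11²≡5, 12²≡28, 13²≡24, 14²≡22 (mod 29).
The residues are {1, 4, 5, 6, 7, 9, 13, 16, 20, 22, 23, 24, 25, 28}; the non-residues are the remaining 14 nonzero classes.

2,3,8,10,11,12,14,15,17,18,19,21,26,27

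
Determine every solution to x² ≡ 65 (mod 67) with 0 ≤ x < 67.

Since 67 ≡ 3 (mod 4), a square root of 65 is 65^((67+1)/4) = 65^17 mod 67.
Repeated squaring: 65^2≡4, 65^4≡16, 65^8≡55, 65^16≡10 (mod 67).
65^17 = 65^(16+1) ≡ 47 (mod 67).
Check: 47² = 2209 ≡ 65 (mod 67). The two roots are 20 and 47.

20, 47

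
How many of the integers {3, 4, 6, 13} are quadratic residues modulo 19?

(3/19) = -1 → non-residue.
(4/19) = +1 → QR.
(6/19) = +1 → QR.
(13/19) = -1 → non-residue.
Total quadratic residues among the 4: 2.

2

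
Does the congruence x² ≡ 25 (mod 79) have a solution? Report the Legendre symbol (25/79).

1

Reciprocity: 25 ≡ 1 and 79 ≡ 3 (mod 4), so (25/79) = +(79/25).
Reduce top mod 25: now compute (4/25).
Pull out 2^2: since 25 ≡ 1 (mod 8), (2/25) = +1, so (2/25)^2 = +1.
Reached (1/25) = 1. Collecting the sign flips along the way, the symbol is +1.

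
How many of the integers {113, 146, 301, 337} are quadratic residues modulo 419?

(113/419) = -1 → non-residue.
(146/419) = -1 → non-residue.
(301/419) = +1 → QR.
(337/419) = +1 → QR.
Total quadratic residues among the 4: 2.

2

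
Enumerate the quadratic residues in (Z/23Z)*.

Square k = 1,…,11 (k and 23−k give the same square):
1²=1, 2²=4, 3²=9, 4²=16, 5²≡2, 6²≡13, 7²≡3, 8²≡18, 9²≡12, 10²≡8, 11²≡6 (mod 23).
So the quadratic residues mod 23 are {1, 2, 3, 4, 6, 8, 9, 12, 13, 16, 18}.

1 2 3 4 6 8 9 12 13 16 18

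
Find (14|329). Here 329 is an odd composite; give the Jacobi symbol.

Pull out 2: since 329 ≡ 1 (mod 8), (2/329) = +1.
Reciprocity: 7 ≡ 3 and 329 ≡ 1 (mod 4), so (7/329) = +(329/7).
Reduce top mod 7: now compute (0/7).
Top reduces to 0: gcd > 1, so the symbol is 0.

0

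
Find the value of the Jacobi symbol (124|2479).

1

Pull out 2^2: since 2479 ≡ 7 (mod 8), (2/2479) = +1, so (2/2479)^2 = +1.
Reciprocity: 31 ≡ 3 and 2479 ≡ 3 (mod 4), so (31/2479) = −(2479/31).
Reduce top mod 31: now compute (30/31).
Pull out 2: since 31 ≡ 7 (mod 8), (2/31) = +1.
Reciprocity: 15 ≡ 3 and 31 ≡ 3 (mod 4), so (15/31) = −(31/15).
Reduce top mod 15: now compute (1/15).
Reached (1/15) = 1. Collecting the sign flips along the way, the symbol is +1.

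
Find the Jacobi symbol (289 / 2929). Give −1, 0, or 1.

Reciprocity: 289 ≡ 1 and 2929 ≡ 1 (mod 4), so (289/2929) = +(2929/289).
Reduce top mod 289: now compute (39/289).
Reciprocity: 39 ≡ 3 and 289 ≡ 1 (mod 4), so (39/289) = +(289/39).
Reduce top mod 39: now compute (16/39).
Pull out 2^4: since 39 ≡ 7 (mod 8), (2/39) = +1, so (2/39)^4 = +1.
Reached (1/39) = 1. Collecting the sign flips along the way, the symbol is +1.

1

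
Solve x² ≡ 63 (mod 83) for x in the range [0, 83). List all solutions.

Since 83 ≡ 3 (mod 4), a square root of 63 is 63^((83+1)/4) = 63^21 mod 83.
Repeated squaring: 63^2≡68, 63^4≡59, 63^8≡78, 63^16≡25 (mod 83).
63^21 = 63^(16+4+1) ≡ 48 (mod 83).
Check: 48² = 2304 ≡ 63 (mod 83). The two roots are 35 and 48.

35, 48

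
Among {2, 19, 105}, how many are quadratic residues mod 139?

0

(2/139) = -1 → non-residue.
(19/139) = -1 → non-residue.
(105/139) = -1 → non-residue.
Total quadratic residues among the 3: 0.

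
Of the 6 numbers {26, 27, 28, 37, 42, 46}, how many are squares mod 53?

(26/53) = -1 → non-residue.
(27/53) = -1 → non-residue.
(28/53) = +1 → QR.
(37/53) = +1 → QR.
(42/53) = +1 → QR.
(46/53) = +1 → QR.
Total quadratic residues among the 6: 4.

4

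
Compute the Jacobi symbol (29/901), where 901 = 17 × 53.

Reciprocity: 29 ≡ 1 and 901 ≡ 1 (mod 4), so (29/901) = +(901/29).
Reduce top mod 29: now compute (2/29).
Pull out 2: since 29 ≡ 5 (mod 8), (2/29) = -1.
Reached (1/29) = 1. Collecting the sign flips along the way, the symbol is -1.

-1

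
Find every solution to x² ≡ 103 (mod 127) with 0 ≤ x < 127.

Since 127 ≡ 3 (mod 4), a square root of 103 is 103^((127+1)/4) = 103^32 mod 127.
Repeated squaring: 103^2≡68, 103^4≡52, 103^8≡37, 103^16≡99, 103^32≡22 (mod 127).
103^32 = 103^(32) ≡ 22 (mod 127).
Check: 22² = 484 ≡ 103 (mod 127). The two roots are 22 and 105.

22, 105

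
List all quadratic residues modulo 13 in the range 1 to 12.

Square k = 1,…,6 (k and 13−k give the same square):
1²=1, 2²=4, 3²=9, 4²≡3, 5²≡12, 6²≡10 (mod 13).
So the quadratic residues mod 13 are {1, 3, 4, 9, 10, 12}.

1 3 4 9 10 12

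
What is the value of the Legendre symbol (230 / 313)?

Pull out 2: since 313 ≡ 1 (mod 8), (2/313) = +1.
Reciprocity: 115 ≡ 3 and 313 ≡ 1 (mod 4), so (115/313) = +(313/115).
Reduce top mod 115: now compute (83/115).
Reciprocity: 83 ≡ 3 and 115 ≡ 3 (mod 4), so (83/115) = −(115/83).
Reduce top mod 83: now compute (32/83).
Pull out 2^5: since 83 ≡ 3 (mod 8), (2/83) = -1, so (2/83)^5 = -1.
Reached (1/83) = 1. Collecting the sign flips along the way, the symbol is +1.

1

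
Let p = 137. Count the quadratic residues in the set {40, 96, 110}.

(40/137) = -1 → non-residue.
(96/137) = -1 → non-residue.
(110/137) = -1 → non-residue.
Total quadratic residues among the 3: 0.

0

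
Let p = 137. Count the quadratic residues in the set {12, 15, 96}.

(12/137) = -1 → non-residue.
(15/137) = +1 → QR.
(96/137) = -1 → non-residue.
Total quadratic residues among the 3: 1.

1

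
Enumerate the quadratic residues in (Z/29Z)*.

1 4 5 6 7 9 13 16 20 22 23 24 25 28

Square k = 1,…,14 (k and 29−k give the same square):
1²=1, 2²=4, 3²=9, 4²=16, 5²=25, 6²≡7, 7²≡20, 8²≡6, 9²≡23, 10²≡13, 11²≡5, 12²≡28, 13²≡24, 14²≡22 (mod 29).
So the quadratic residues mod 29 are {1, 4, 5, 6, 7, 9, 13, 16, 20, 22, 23, 24, 25, 28}.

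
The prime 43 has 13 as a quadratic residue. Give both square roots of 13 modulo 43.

20, 23

Since 43 ≡ 3 (mod 4), a square root of 13 is 13^((43+1)/4) = 13^11 mod 43.
Repeated squaring: 13^2≡40, 13^4≡9, 13^8≡38 (mod 43).
13^11 = 13^(8+2+1) ≡ 23 (mod 43).
Check: 23² = 529 ≡ 13 (mod 43). The two roots are 20 and 23.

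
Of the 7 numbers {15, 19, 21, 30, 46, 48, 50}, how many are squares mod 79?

4

(15/79) = -1 → non-residue.
(19/79) = +1 → QR.
(21/79) = +1 → QR.
(30/79) = -1 → non-residue.
(46/79) = +1 → QR.
(48/79) = -1 → non-residue.
(50/79) = +1 → QR.
Total quadratic residues among the 7: 4.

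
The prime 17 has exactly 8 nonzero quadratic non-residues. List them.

Square k = 1,…,8 (k and 17−k give the same square):
1²=1, 2²=4, 3²=9, 4²=16, 5²≡8, 6²≡2, 7²≡15, 8²≡13 (mod 17).
The residues are {1, 2, 4, 8, 9, 13, 15, 16}; the non-residues are the remaining 8 nonzero classes.

3, 5, 6, 7, 10, 11, 12, 14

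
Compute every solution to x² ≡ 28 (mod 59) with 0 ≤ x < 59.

21, 38

Since 59 ≡ 3 (mod 4), a square root of 28 is 28^((59+1)/4) = 28^15 mod 59.
Repeated squaring: 28^2≡17, 28^4≡53, 28^8≡36 (mod 59).
28^15 = 28^(8+4+2+1) ≡ 21 (mod 59).
Check: 21² = 441 ≡ 28 (mod 59). The two roots are 21 and 38.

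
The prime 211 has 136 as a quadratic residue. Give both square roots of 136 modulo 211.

Since 211 ≡ 3 (mod 4), a square root of 136 is 136^((211+1)/4) = 136^53 mod 211.
Repeated squaring: 136^2≡139, 136^4≡120, 136^8≡52, 136^16≡172, 136^32≡44 (mod 211).
136^53 = 136^(32+16+4+1) ≡ 66 (mod 211).
Check: 66² = 4356 ≡ 136 (mod 211). The two roots are 66 and 145.

66, 145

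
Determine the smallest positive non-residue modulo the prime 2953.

(2/2953) = +1, so 2 is a residue.
(3/2953) = +1, so 3 is a residue.
(4/2953) = +1, so 4 is a residue.
(5/2953) = −1, so 5 is the smallest positive non-residue mod 2953.

5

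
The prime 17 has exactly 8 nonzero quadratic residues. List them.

1 2 4 8 9 13 15 16

Square k = 1,…,8 (k and 17−k give the same square):
1²=1, 2²=4, 3²=9, 4²=16, 5²≡8, 6²≡2, 7²≡15, 8²≡13 (mod 17).
So the quadratic residues mod 17 are {1, 2, 4, 8, 9, 13, 15, 16}.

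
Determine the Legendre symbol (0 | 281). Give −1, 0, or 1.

0

Top reduces to 0: gcd > 1, so the symbol is 0.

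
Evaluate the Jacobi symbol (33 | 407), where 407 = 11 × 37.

Reciprocity: 33 ≡ 1 and 407 ≡ 3 (mod 4), so (33/407) = +(407/33).
Reduce top mod 33: now compute (11/33).
Reciprocity: 11 ≡ 3 and 33 ≡ 1 (mod 4), so (11/33) = +(33/11).
Reduce top mod 11: now compute (0/11).
Top reduces to 0: gcd > 1, so the symbol is 0.

0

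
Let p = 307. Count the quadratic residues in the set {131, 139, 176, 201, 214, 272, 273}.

4

(131/307) = -1 → non-residue.
(139/307) = -1 → non-residue.
(176/307) = +1 → QR.
(201/307) = +1 → QR.
(214/307) = -1 → non-residue.
(272/307) = +1 → QR.
(273/307) = +1 → QR.
Total quadratic residues among the 7: 4.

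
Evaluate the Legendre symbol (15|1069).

Euler's criterion: (15/1069) ≡ 15^534 (mod 1069).
15^2 ≡ 225 (mod 1069)
15^4 ≡ 382 (mod 1069)
15^8 ≡ 540 (mod 1069)
15^16 ≡ 832 (mod 1069)
15^32 ≡ 581 (mod 1069)
15^64 ≡ 826 (mod 1069)
15^128 ≡ 254 (mod 1069)
15^256 ≡ 376 (mod 1069)
15^512 ≡ 268 (mod 1069)
15^534 = 15^(512+16+4+2) ≡ 1 (mod 1069).
Result is 1, so (15/1069) = 1.

1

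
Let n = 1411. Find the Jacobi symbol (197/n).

-1

Reciprocity: 197 ≡ 1 and 1411 ≡ 3 (mod 4), so (197/1411) = +(1411/197).
Reduce top mod 197: now compute (32/197).
Pull out 2^5: since 197 ≡ 5 (mod 8), (2/197) = -1, so (2/197)^5 = -1.
Reached (1/197) = 1. Collecting the sign flips along the way, the symbol is -1.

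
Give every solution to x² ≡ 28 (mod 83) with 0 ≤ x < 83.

32, 51

Since 83 ≡ 3 (mod 4), a square root of 28 is 28^((83+1)/4) = 28^21 mod 83.
Repeated squaring: 28^2≡37, 28^4≡41, 28^8≡21, 28^16≡26 (mod 83).
28^21 = 28^(16+4+1) ≡ 51 (mod 83).
Check: 51² = 2601 ≡ 28 (mod 83). The two roots are 32 and 51.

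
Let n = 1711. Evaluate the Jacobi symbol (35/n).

Reciprocity: 35 ≡ 3 and 1711 ≡ 3 (mod 4), so (35/1711) = −(1711/35).
Reduce top mod 35: now compute (31/35).
Reciprocity: 31 ≡ 3 and 35 ≡ 3 (mod 4), so (31/35) = −(35/31).
Reduce top mod 31: now compute (4/31).
Pull out 2^2: since 31 ≡ 7 (mod 8), (2/31) = +1, so (2/31)^2 = +1.
Reached (1/31) = 1. Collecting the sign flips along the way, the symbol is +1.

1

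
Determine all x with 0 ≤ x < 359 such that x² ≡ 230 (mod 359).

45, 314

Since 359 ≡ 3 (mod 4), a square root of 230 is 230^((359+1)/4) = 230^90 mod 359.
Repeated squaring: 230^2≡127, 230^4≡333, 230^8≡317, 230^16≡328, 230^32≡243, 230^64≡173 (mod 359).
230^90 = 230^(64+16+8+2) ≡ 45 (mod 359).
Check: 45² = 2025 ≡ 230 (mod 359). The two roots are 45 and 314.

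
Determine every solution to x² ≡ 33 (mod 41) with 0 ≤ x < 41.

19, 22

41 ≡ 1 (mod 4), so we find a root by search.
Trying successive values, 19² = 361 ≡ 33 (mod 41). The other root is 41 − 19 = 22.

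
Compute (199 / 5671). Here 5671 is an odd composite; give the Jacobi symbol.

1

Reciprocity: 199 ≡ 3 and 5671 ≡ 3 (mod 4), so (199/5671) = −(5671/199).
Reduce top mod 199: now compute (99/199).
Reciprocity: 99 ≡ 3 and 199 ≡ 3 (mod 4), so (99/199) = −(199/99).
Reduce top mod 99: now compute (1/99).
Reached (1/99) = 1. Collecting the sign flips along the way, the symbol is +1.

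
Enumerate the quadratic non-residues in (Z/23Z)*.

Square k = 1,…,11 (k and 23−k give the same square):
1²=1, 2²=4, 3²=9, 4²=16, 5²≡2, 6²≡13, 7²≡3, 8²≡18, 9²≡12, 10²≡8, 11²≡6 (mod 23).
The residues are {1, 2, 3, 4, 6, 8, 9, 12, 13, 16, 18}; the non-residues are the remaining 11 nonzero classes.

5 7 10 11 14 15 17 19 20 21 22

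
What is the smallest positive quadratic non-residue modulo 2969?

3

(2/2969) = +1, so 2 is a residue.
(3/2969) = −1, so 3 is the smallest positive non-residue mod 2969.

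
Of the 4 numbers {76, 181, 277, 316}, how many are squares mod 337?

(76/337) = -1 → non-residue.
(181/337) = +1 → QR.
(277/337) = -1 → non-residue.
(316/337) = +1 → QR.
Total quadratic residues among the 4: 2.

2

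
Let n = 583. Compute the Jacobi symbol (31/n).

-1

Reciprocity: 31 ≡ 3 and 583 ≡ 3 (mod 4), so (31/583) = −(583/31).
Reduce top mod 31: now compute (25/31).
Reciprocity: 25 ≡ 1 and 31 ≡ 3 (mod 4), so (25/31) = +(31/25).
Reduce top mod 25: now compute (6/25).
Pull out 2: since 25 ≡ 1 (mod 8), (2/25) = +1.
Reciprocity: 3 ≡ 3 and 25 ≡ 1 (mod 4), so (3/25) = +(25/3).
Reduce top mod 3: now compute (1/3).
Reached (1/3) = 1. Collecting the sign flips along the way, the symbol is -1.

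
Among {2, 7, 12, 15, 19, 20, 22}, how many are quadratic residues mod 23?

(2/23) = +1 → QR.
(7/23) = -1 → non-residue.
(12/23) = +1 → QR.
(15/23) = -1 → non-residue.
(19/23) = -1 → non-residue.
(20/23) = -1 → non-residue.
(22/23) = -1 → non-residue.
Total quadratic residues among the 7: 2.

2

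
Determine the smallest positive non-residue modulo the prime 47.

(2/47) = +1, so 2 is a residue.
(3/47) = +1, so 3 is a residue.
(4/47) = +1, so 4 is a residue.
(5/47) = −1, so 5 is the smallest positive non-residue mod 47.

5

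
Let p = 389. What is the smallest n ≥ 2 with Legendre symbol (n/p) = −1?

2

(2/389) = −1, so 2 is the smallest positive non-residue mod 389.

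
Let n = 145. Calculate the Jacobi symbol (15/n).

0

Reciprocity: 15 ≡ 3 and 145 ≡ 1 (mod 4), so (15/145) = +(145/15).
Reduce top mod 15: now compute (10/15).
Pull out 2: since 15 ≡ 7 (mod 8), (2/15) = +1.
Reciprocity: 5 ≡ 1 and 15 ≡ 3 (mod 4), so (5/15) = +(15/5).
Reduce top mod 5: now compute (0/5).
Top reduces to 0: gcd > 1, so the symbol is 0.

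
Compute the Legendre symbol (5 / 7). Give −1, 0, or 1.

Reciprocity: 5 ≡ 1 and 7 ≡ 3 (mod 4), so (5/7) = +(7/5).
Reduce top mod 5: now compute (2/5).
Pull out 2: since 5 ≡ 5 (mod 8), (2/5) = -1.
Reached (1/5) = 1. Collecting the sign flips along the way, the symbol is -1.

-1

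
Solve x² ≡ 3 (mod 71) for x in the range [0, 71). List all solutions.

Since 71 ≡ 3 (mod 4), a square root of 3 is 3^((71+1)/4) = 3^18 mod 71.
Repeated squaring: 3^2≡9, 3^4≡10, 3^8≡29, 3^16≡60 (mod 71).
3^18 = 3^(16+2) ≡ 43 (mod 71).
Check: 43² = 1849 ≡ 3 (mod 71). The two roots are 28 and 43.

28, 43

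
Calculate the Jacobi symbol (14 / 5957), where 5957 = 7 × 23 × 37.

0

Pull out 2: since 5957 ≡ 5 (mod 8), (2/5957) = -1.
Reciprocity: 7 ≡ 3 and 5957 ≡ 1 (mod 4), so (7/5957) = +(5957/7).
Reduce top mod 7: now compute (0/7).
Top reduces to 0: gcd > 1, so the symbol is 0.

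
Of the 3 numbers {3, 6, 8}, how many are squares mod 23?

3

(3/23) = +1 → QR.
(6/23) = +1 → QR.
(8/23) = +1 → QR.
Total quadratic residues among the 3: 3.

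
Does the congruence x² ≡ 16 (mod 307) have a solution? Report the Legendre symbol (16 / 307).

Pull out 2^4: since 307 ≡ 3 (mod 8), (2/307) = -1, so (2/307)^4 = +1.
Reached (1/307) = 1. Collecting the sign flips along the way, the symbol is +1.

1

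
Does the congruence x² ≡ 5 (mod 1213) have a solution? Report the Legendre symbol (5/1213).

Reciprocity: 5 ≡ 1 and 1213 ≡ 1 (mod 4), so (5/1213) = +(1213/5).
Reduce top mod 5: now compute (3/5).
Reciprocity: 3 ≡ 3 and 5 ≡ 1 (mod 4), so (3/5) = +(5/3).
Reduce top mod 3: now compute (2/3).
Pull out 2: since 3 ≡ 3 (mod 8), (2/3) = -1.
Reached (1/3) = 1. Collecting the sign flips along the way, the symbol is -1.

-1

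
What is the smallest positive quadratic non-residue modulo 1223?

(2/1223) = +1, so 2 is a residue.
(3/1223) = +1, so 3 is a residue.
(4/1223) = +1, so 4 is a residue.
(5/1223) = −1, so 5 is the smallest positive non-residue mod 1223.

5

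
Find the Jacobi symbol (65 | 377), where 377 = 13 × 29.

0

Reciprocity: 65 ≡ 1 and 377 ≡ 1 (mod 4), so (65/377) = +(377/65).
Reduce top mod 65: now compute (52/65).
Pull out 2^2: since 65 ≡ 1 (mod 8), (2/65) = +1, so (2/65)^2 = +1.
Reciprocity: 13 ≡ 1 and 65 ≡ 1 (mod 4), so (13/65) = +(65/13).
Reduce top mod 13: now compute (0/13).
Top reduces to 0: gcd > 1, so the symbol is 0.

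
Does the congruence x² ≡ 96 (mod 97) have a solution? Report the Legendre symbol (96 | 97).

Pull out 2^5: since 97 ≡ 1 (mod 8), (2/97) = +1, so (2/97)^5 = +1.
Reciprocity: 3 ≡ 3 and 97 ≡ 1 (mod 4), so (3/97) = +(97/3).
Reduce top mod 3: now compute (1/3).
Reached (1/3) = 1. Collecting the sign flips along the way, the symbol is +1.

1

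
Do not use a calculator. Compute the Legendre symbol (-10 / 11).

First reduce: -10 ≡ 1 (mod 11).
Reached (1/11) = 1. Collecting the sign flips along the way, the symbol is +1.

1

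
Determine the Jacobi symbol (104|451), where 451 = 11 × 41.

-1

Pull out 2^3: since 451 ≡ 3 (mod 8), (2/451) = -1, so (2/451)^3 = -1.
Reciprocity: 13 ≡ 1 and 451 ≡ 3 (mod 4), so (13/451) = +(451/13).
Reduce top mod 13: now compute (9/13).
Reciprocity: 9 ≡ 1 and 13 ≡ 1 (mod 4), so (9/13) = +(13/9).
Reduce top mod 9: now compute (4/9).
Pull out 2^2: since 9 ≡ 1 (mod 8), (2/9) = +1, so (2/9)^2 = +1.
Reached (1/9) = 1. Collecting the sign flips along the way, the symbol is -1.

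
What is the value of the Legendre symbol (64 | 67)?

Euler's criterion: (64/67) ≡ 64^33 (mod 67).
64^2 ≡ 9 (mod 67)
64^4 ≡ 14 (mod 67)
64^8 ≡ 62 (mod 67)
64^16 ≡ 25 (mod 67)
64^32 ≡ 22 (mod 67)
64^33 = 64^(32+1) ≡ 1 (mod 67).
Result is 1, so (64/67) = 1.

1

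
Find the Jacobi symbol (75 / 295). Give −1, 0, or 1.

0

Reciprocity: 75 ≡ 3 and 295 ≡ 3 (mod 4), so (75/295) = −(295/75).
Reduce top mod 75: now compute (70/75).
Pull out 2: since 75 ≡ 3 (mod 8), (2/75) = -1.
Reciprocity: 35 ≡ 3 and 75 ≡ 3 (mod 4), so (35/75) = −(75/35).
Reduce top mod 35: now compute (5/35).
Reciprocity: 5 ≡ 1 and 35 ≡ 3 (mod 4), so (5/35) = +(35/5).
Reduce top mod 5: now compute (0/5).
Top reduces to 0: gcd > 1, so the symbol is 0.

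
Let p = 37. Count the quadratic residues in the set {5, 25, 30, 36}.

(5/37) = -1 → non-residue.
(25/37) = +1 → QR.
(30/37) = +1 → QR.
(36/37) = +1 → QR.
Total quadratic residues among the 4: 3.

3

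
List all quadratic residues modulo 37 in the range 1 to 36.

Square k = 1,…,18 (k and 37−k give the same square):
1²=1, 2²=4, 3²=9, 4²=16, 5²=25, 6²=36, 7²≡12, 8²≡27, 9²≡7, 10²≡26, 11²≡10, 12²≡33, 13²≡21, 14²≡11, 15²≡3, 16²≡34, 17²≡30, 18²≡28 (mod 37).
So the quadratic residues mod 37 are {1, 3, 4, 7, 9, 10, 11, 12, 16, 21, 25, 26, 27, 28, 30, 33, 34, 36}.

1 3 4 7 9 10 11 12 16 21 25 26 27 28 30 33 34 36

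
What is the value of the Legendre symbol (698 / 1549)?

-1

Pull out 2: since 1549 ≡ 5 (mod 8), (2/1549) = -1.
Reciprocity: 349 ≡ 1 and 1549 ≡ 1 (mod 4), so (349/1549) = +(1549/349).
Reduce top mod 349: now compute (153/349).
Reciprocity: 153 ≡ 1 and 349 ≡ 1 (mod 4), so (153/349) = +(349/153).
Reduce top mod 153: now compute (43/153).
Reciprocity: 43 ≡ 3 and 153 ≡ 1 (mod 4), so (43/153) = +(153/43).
Reduce top mod 43: now compute (24/43).
Pull out 2^3: since 43 ≡ 3 (mod 8), (2/43) = -1, so (2/43)^3 = -1.
Reciprocity: 3 ≡ 3 and 43 ≡ 3 (mod 4), so (3/43) = −(43/3).
Reduce top mod 3: now compute (1/3).
Reached (1/3) = 1. Collecting the sign flips along the way, the symbol is -1.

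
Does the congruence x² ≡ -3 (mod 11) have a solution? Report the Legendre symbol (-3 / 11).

-1

Euler's criterion: (-3/11) ≡ 8^5 (mod 11).
8^2 ≡ 9 (mod 11)
8^4 ≡ 4 (mod 11)
8^5 = 8^(4+1) ≡ 10 (mod 11).
Result is 10 ≡ −1, so (-3/11) = −1.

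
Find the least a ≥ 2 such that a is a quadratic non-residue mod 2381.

(2/2381) = −1, so 2 is the smallest positive non-residue mod 2381.

2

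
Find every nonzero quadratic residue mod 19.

Square k = 1,…,9 (k and 19−k give the same square):
1²=1, 2²=4, 3²=9, 4²=16, 5²≡6, 6²≡17, 7²≡11, 8²≡7, 9²≡5 (mod 19).
So the quadratic residues mod 19 are {1, 4, 5, 6, 7, 9, 11, 16, 17}.

1,4,5,6,7,9,11,16,17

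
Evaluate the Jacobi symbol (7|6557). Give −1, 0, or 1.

-1

Reciprocity: 7 ≡ 3 and 6557 ≡ 1 (mod 4), so (7/6557) = +(6557/7).
Reduce top mod 7: now compute (5/7).
Reciprocity: 5 ≡ 1 and 7 ≡ 3 (mod 4), so (5/7) = +(7/5).
Reduce top mod 5: now compute (2/5).
Pull out 2: since 5 ≡ 5 (mod 8), (2/5) = -1.
Reached (1/5) = 1. Collecting the sign flips along the way, the symbol is -1.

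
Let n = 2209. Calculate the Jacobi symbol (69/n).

1

Reciprocity: 69 ≡ 1 and 2209 ≡ 1 (mod 4), so (69/2209) = +(2209/69).
Reduce top mod 69: now compute (1/69).
Reached (1/69) = 1. Collecting the sign flips along the way, the symbol is +1.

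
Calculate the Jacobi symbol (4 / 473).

1

Pull out 2^2: since 473 ≡ 1 (mod 8), (2/473) = +1, so (2/473)^2 = +1.
Reached (1/473) = 1. Collecting the sign flips along the way, the symbol is +1.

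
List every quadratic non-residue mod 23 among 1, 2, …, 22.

Square k = 1,…,11 (k and 23−k give the same square):
1²=1, 2²=4, 3²=9, 4²=16, 5²≡2, 6²≡13, 7²≡3, 8²≡18, 9²≡12, 10²≡8, 11²≡6 (mod 23).
The residues are {1, 2, 3, 4, 6, 8, 9, 12, 13, 16, 18}; the non-residues are the remaining 11 nonzero classes.

5, 7, 10, 11, 14, 15, 17, 19, 20, 21, 22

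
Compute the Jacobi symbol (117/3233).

1

Reciprocity: 117 ≡ 1 and 3233 ≡ 1 (mod 4), so (117/3233) = +(3233/117).
Reduce top mod 117: now compute (74/117).
Pull out 2: since 117 ≡ 5 (mod 8), (2/117) = -1.
Reciprocity: 37 ≡ 1 and 117 ≡ 1 (mod 4), so (37/117) = +(117/37).
Reduce top mod 37: now compute (6/37).
Pull out 2: since 37 ≡ 5 (mod 8), (2/37) = -1.
Reciprocity: 3 ≡ 3 and 37 ≡ 1 (mod 4), so (3/37) = +(37/3).
Reduce top mod 3: now compute (1/3).
Reached (1/3) = 1. Collecting the sign flips along the way, the symbol is +1.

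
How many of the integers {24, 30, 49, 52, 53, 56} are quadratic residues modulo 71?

(24/71) = +1 → QR.
(30/71) = +1 → QR.
(49/71) = +1 → QR.
(52/71) = -1 → non-residue.
(53/71) = -1 → non-residue.
(56/71) = -1 → non-residue.
Total quadratic residues among the 6: 3.

3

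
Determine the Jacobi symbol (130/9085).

Pull out 2: since 9085 ≡ 5 (mod 8), (2/9085) = -1.
Reciprocity: 65 ≡ 1 and 9085 ≡ 1 (mod 4), so (65/9085) = +(9085/65).
Reduce top mod 65: now compute (50/65).
Pull out 2: since 65 ≡ 1 (mod 8), (2/65) = +1.
Reciprocity: 25 ≡ 1 and 65 ≡ 1 (mod 4), so (25/65) = +(65/25).
Reduce top mod 25: now compute (15/25).
Reciprocity: 15 ≡ 3 and 25 ≡ 1 (mod 4), so (15/25) = +(25/15).
Reduce top mod 15: now compute (10/15).
Pull out 2: since 15 ≡ 7 (mod 8), (2/15) = +1.
Reciprocity: 5 ≡ 1 and 15 ≡ 3 (mod 4), so (5/15) = +(15/5).
Reduce top mod 5: now compute (0/5).
Top reduces to 0: gcd > 1, so the symbol is 0.

0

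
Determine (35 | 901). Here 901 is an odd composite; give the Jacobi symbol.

Reciprocity: 35 ≡ 3 and 901 ≡ 1 (mod 4), so (35/901) = +(901/35).
Reduce top mod 35: now compute (26/35).
Pull out 2: since 35 ≡ 3 (mod 8), (2/35) = -1.
Reciprocity: 13 ≡ 1 and 35 ≡ 3 (mod 4), so (13/35) = +(35/13).
Reduce top mod 13: now compute (9/13).
Reciprocity: 9 ≡ 1 and 13 ≡ 1 (mod 4), so (9/13) = +(13/9).
Reduce top mod 9: now compute (4/9).
Pull out 2^2: since 9 ≡ 1 (mod 8), (2/9) = +1, so (2/9)^2 = +1.
Reached (1/9) = 1. Collecting the sign flips along the way, the symbol is -1.

-1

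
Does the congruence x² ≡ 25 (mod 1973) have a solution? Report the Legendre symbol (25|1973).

1

Reciprocity: 25 ≡ 1 and 1973 ≡ 1 (mod 4), so (25/1973) = +(1973/25).
Reduce top mod 25: now compute (23/25).
Reciprocity: 23 ≡ 3 and 25 ≡ 1 (mod 4), so (23/25) = +(25/23).
Reduce top mod 23: now compute (2/23).
Pull out 2: since 23 ≡ 7 (mod 8), (2/23) = +1.
Reached (1/23) = 1. Collecting the sign flips along the way, the symbol is +1.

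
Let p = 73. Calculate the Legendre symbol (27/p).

Reciprocity: 27 ≡ 3 and 73 ≡ 1 (mod 4), so (27/73) = +(73/27).
Reduce top mod 27: now compute (19/27).
Reciprocity: 19 ≡ 3 and 27 ≡ 3 (mod 4), so (19/27) = −(27/19).
Reduce top mod 19: now compute (8/19).
Pull out 2^3: since 19 ≡ 3 (mod 8), (2/19) = -1, so (2/19)^3 = -1.
Reached (1/19) = 1. Collecting the sign flips along the way, the symbol is +1.

1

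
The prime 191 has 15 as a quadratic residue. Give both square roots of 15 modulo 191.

Since 191 ≡ 3 (mod 4), a square root of 15 is 15^((191+1)/4) = 15^48 mod 191.
Repeated squaring: 15^2≡34, 15^4≡10, 15^8≡100, 15^16≡68, 15^32≡40 (mod 191).
15^48 = 15^(32+16) ≡ 46 (mod 191).
Check: 46² = 2116 ≡ 15 (mod 191). The two roots are 46 and 145.

46, 145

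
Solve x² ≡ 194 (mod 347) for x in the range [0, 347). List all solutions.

Since 347 ≡ 3 (mod 4), a square root of 194 is 194^((347+1)/4) = 194^87 mod 347.
Repeated squaring: 194^2≡160, 194^4≡269, 194^8≡185, 194^16≡219, 194^32≡75, 194^64≡73 (mod 347).
194^87 = 194^(64+16+4+2+1) ≡ 251 (mod 347).
Check: 251² = 63001 ≡ 194 (mod 347). The two roots are 96 and 251.

96, 251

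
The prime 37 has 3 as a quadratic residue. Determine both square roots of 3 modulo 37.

15, 22

37 ≡ 1 (mod 4), so we find a root by search.
Trying successive values, 15² = 225 ≡ 3 (mod 37). The other root is 37 − 15 = 22.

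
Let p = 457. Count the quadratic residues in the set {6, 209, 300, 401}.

3

(6/457) = +1 → QR.
(209/457) = -1 → non-residue.
(300/457) = +1 → QR.
(401/457) = +1 → QR.
Total quadratic residues among the 4: 3.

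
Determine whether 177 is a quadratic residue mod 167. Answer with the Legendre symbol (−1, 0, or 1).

Euler's criterion: (177/167) ≡ 10^83 (mod 167).
10^2 ≡ 100 (mod 167)
10^4 ≡ 147 (mod 167)
10^8 ≡ 66 (mod 167)
10^16 ≡ 14 (mod 167)
10^32 ≡ 29 (mod 167)
10^64 ≡ 6 (mod 167)
10^83 = 10^(64+16+2+1) ≡ 166 (mod 167).
Result is 166 ≡ −1, so (177/167) = −1.

-1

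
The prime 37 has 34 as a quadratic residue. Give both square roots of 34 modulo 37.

16, 21

37 ≡ 1 (mod 4), so we find a root by search.
Trying successive values, 16² = 256 ≡ 34 (mod 37). The other root is 37 − 16 = 21.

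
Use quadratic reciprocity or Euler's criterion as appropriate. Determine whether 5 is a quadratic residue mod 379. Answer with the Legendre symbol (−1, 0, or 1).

1

Reciprocity: 5 ≡ 1 and 379 ≡ 3 (mod 4), so (5/379) = +(379/5).
Reduce top mod 5: now compute (4/5).
Pull out 2^2: since 5 ≡ 5 (mod 8), (2/5) = -1, so (2/5)^2 = +1.
Reached (1/5) = 1. Collecting the sign flips along the way, the symbol is +1.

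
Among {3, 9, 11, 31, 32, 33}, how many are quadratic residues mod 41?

(3/41) = -1 → non-residue.
(9/41) = +1 → QR.
(11/41) = -1 → non-residue.
(31/41) = +1 → QR.
(32/41) = +1 → QR.
(33/41) = +1 → QR.
Total quadratic residues among the 6: 4.

4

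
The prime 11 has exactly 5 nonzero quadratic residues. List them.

Square k = 1,…,5 (k and 11−k give the same square):
1²=1, 2²=4, 3²=9, 4²≡5, 5²≡3 (mod 11).
So the quadratic residues mod 11 are {1, 3, 4, 5, 9}.

1 3 4 5 9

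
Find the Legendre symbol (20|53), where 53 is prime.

-1

Pull out 2^2: since 53 ≡ 5 (mod 8), (2/53) = -1, so (2/53)^2 = +1.
Reciprocity: 5 ≡ 1 and 53 ≡ 1 (mod 4), so (5/53) = +(53/5).
Reduce top mod 5: now compute (3/5).
Reciprocity: 3 ≡ 3 and 5 ≡ 1 (mod 4), so (3/5) = +(5/3).
Reduce top mod 3: now compute (2/3).
Pull out 2: since 3 ≡ 3 (mod 8), (2/3) = -1.
Reached (1/3) = 1. Collecting the sign flips along the way, the symbol is -1.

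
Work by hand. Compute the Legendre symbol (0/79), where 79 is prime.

0

Top reduces to 0: gcd > 1, so the symbol is 0.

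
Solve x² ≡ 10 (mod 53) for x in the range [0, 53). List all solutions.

53 ≡ 1 (mod 4), so we find a root by search.
Trying successive values, 13² = 169 ≡ 10 (mod 53). The other root is 53 − 13 = 40.

13, 40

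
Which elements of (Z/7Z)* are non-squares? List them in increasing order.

3,5,6

Square k = 1,…,3 (k and 7−k give the same square):
1²=1, 2²=4, 3²≡2 (mod 7).
The residues are {1, 2, 4}; the non-residues are the remaining 3 nonzero classes.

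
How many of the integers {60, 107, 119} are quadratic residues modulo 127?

(60/127) = +1 → QR.
(107/127) = +1 → QR.
(119/127) = -1 → non-residue.
Total quadratic residues among the 3: 2.

2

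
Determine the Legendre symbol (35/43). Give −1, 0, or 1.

1

Reciprocity: 35 ≡ 3 and 43 ≡ 3 (mod 4), so (35/43) = −(43/35).
Reduce top mod 35: now compute (8/35).
Pull out 2^3: since 35 ≡ 3 (mod 8), (2/35) = -1, so (2/35)^3 = -1.
Reached (1/35) = 1. Collecting the sign flips along the way, the symbol is +1.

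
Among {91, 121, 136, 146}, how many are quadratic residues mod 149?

1

(91/149) = -1 → non-residue.
(121/149) = +1 → QR.
(136/149) = -1 → non-residue.
(146/149) = -1 → non-residue.
Total quadratic residues among the 4: 1.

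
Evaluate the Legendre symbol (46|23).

0

First reduce: 46 ≡ 0 (mod 23).
Top reduces to 0: gcd > 1, so the symbol is 0.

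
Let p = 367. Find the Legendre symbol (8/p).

Pull out 2^3: since 367 ≡ 7 (mod 8), (2/367) = +1, so (2/367)^3 = +1.
Reached (1/367) = 1. Collecting the sign flips along the way, the symbol is +1.

1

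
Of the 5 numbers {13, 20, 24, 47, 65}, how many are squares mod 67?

3

(13/67) = -1 → non-residue.
(20/67) = -1 → non-residue.
(24/67) = +1 → QR.
(47/67) = +1 → QR.
(65/67) = +1 → QR.
Total quadratic residues among the 5: 3.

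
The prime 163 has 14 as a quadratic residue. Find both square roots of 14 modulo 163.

60, 103

Since 163 ≡ 3 (mod 4), a square root of 14 is 14^((163+1)/4) = 14^41 mod 163.
Repeated squaring: 14^2≡33, 14^4≡111, 14^8≡96, 14^16≡88, 14^32≡83 (mod 163).
14^41 = 14^(32+8+1) ≡ 60 (mod 163).
Check: 60² = 3600 ≡ 14 (mod 163). The two roots are 60 and 103.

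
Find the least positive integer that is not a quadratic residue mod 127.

(2/127) = +1, so 2 is a residue.
(3/127) = −1, so 3 is the smallest positive non-residue mod 127.

3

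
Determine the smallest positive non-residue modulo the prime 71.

(2/71) = +1, so 2 is a residue.
(3/71) = +1, so 3 is a residue.
(4/71) = +1, so 4 is a residue.
(5/71) = +1, so 5 is a residue.
(6/71) = +1, so 6 is a residue.
(7/71) = −1, so 7 is the smallest positive non-residue mod 71.

7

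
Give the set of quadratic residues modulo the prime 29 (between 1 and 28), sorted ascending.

1 4 5 6 7 9 13 16 20 22 23 24 25 28

Square k = 1,…,14 (k and 29−k give the same square):
1²=1, 2²=4, 3²=9, 4²=16, 5²=25, 6²≡7, 7²≡20, 8²≡6, 9²≡23, 10²≡13, 11²≡5, 12²≡28, 13²≡24, 14²≡22 (mod 29).
So the quadratic residues mod 29 are {1, 4, 5, 6, 7, 9, 13, 16, 20, 22, 23, 24, 25, 28}.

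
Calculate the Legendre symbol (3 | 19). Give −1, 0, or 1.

Euler's criterion: (3/19) ≡ 3^9 (mod 19).
3^2 ≡ 9 (mod 19)
3^4 ≡ 5 (mod 19)
3^8 ≡ 6 (mod 19)
3^9 = 3^(8+1) ≡ 18 (mod 19).
Result is 18 ≡ −1, so (3/19) = −1.

-1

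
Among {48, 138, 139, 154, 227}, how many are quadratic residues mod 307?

1

(48/307) = -1 → non-residue.
(138/307) = -1 → non-residue.
(139/307) = -1 → non-residue.
(154/307) = -1 → non-residue.
(227/307) = +1 → QR.
Total quadratic residues among the 5: 1.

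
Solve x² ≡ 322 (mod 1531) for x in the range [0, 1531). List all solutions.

460, 1071

Since 1531 ≡ 3 (mod 4), a square root of 322 is 322^((1531+1)/4) = 322^383 mod 1531.
Repeated squaring: 322^2≡1107, 322^4≡649, 322^8≡176, 322^16≡356, 322^32≡1194, 322^64≡275, 322^128≡606, 322^256≡1327 (mod 1531).
322^383 = 322^(256+64+32+16+8+4+2+1) ≡ 1071 (mod 1531).
Check: 1071² = 1147041 ≡ 322 (mod 1531). The two roots are 460 and 1071.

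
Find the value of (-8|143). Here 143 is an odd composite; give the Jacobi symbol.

-1

First reduce: -8 ≡ 135 (mod 143).
Reciprocity: 135 ≡ 3 and 143 ≡ 3 (mod 4), so (135/143) = −(143/135).
Reduce top mod 135: now compute (8/135).
Pull out 2^3: since 135 ≡ 7 (mod 8), (2/135) = +1, so (2/135)^3 = +1.
Reached (1/135) = 1. Collecting the sign flips along the way, the symbol is -1.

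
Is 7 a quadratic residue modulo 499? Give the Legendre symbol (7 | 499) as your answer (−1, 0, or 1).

Euler's criterion: (7/499) ≡ 7^249 (mod 499).
7^2 ≡ 49 (mod 499)
7^4 ≡ 405 (mod 499)
7^8 ≡ 353 (mod 499)
7^16 ≡ 358 (mod 499)
7^32 ≡ 420 (mod 499)
7^64 ≡ 253 (mod 499)
7^128 ≡ 137 (mod 499)
7^249 = 7^(128+64+32+16+8+1) ≡ 498 (mod 499).
Result is 498 ≡ −1, so (7/499) = −1.

-1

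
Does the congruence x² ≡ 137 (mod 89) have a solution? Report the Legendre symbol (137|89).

First reduce: 137 ≡ 48 (mod 89).
Pull out 2^4: since 89 ≡ 1 (mod 8), (2/89) = +1, so (2/89)^4 = +1.
Reciprocity: 3 ≡ 3 and 89 ≡ 1 (mod 4), so (3/89) = +(89/3).
Reduce top mod 3: now compute (2/3).
Pull out 2: since 3 ≡ 3 (mod 8), (2/3) = -1.
Reached (1/3) = 1. Collecting the sign flips along the way, the symbol is -1.

-1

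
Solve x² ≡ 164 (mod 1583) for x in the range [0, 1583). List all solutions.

680, 903

Since 1583 ≡ 3 (mod 4), a square root of 164 is 164^((1583+1)/4) = 164^396 mod 1583.
Repeated squaring: 164^2≡1568, 164^4≡225, 164^8≡1552, 164^16≡961, 164^32≡632, 164^64≡508, 164^128≡35, 164^256≡1225 (mod 1583).
164^396 = 164^(256+128+8+4) ≡ 903 (mod 1583).
Check: 903² = 815409 ≡ 164 (mod 1583). The two roots are 680 and 903.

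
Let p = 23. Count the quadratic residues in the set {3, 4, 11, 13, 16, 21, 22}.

4

(3/23) = +1 → QR.
(4/23) = +1 → QR.
(11/23) = -1 → non-residue.
(13/23) = +1 → QR.
(16/23) = +1 → QR.
(21/23) = -1 → non-residue.
(22/23) = -1 → non-residue.
Total quadratic residues among the 7: 4.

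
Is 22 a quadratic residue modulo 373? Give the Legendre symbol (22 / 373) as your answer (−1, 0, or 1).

1

Pull out 2: since 373 ≡ 5 (mod 8), (2/373) = -1.
Reciprocity: 11 ≡ 3 and 373 ≡ 1 (mod 4), so (11/373) = +(373/11).
Reduce top mod 11: now compute (10/11).
Pull out 2: since 11 ≡ 3 (mod 8), (2/11) = -1.
Reciprocity: 5 ≡ 1 and 11 ≡ 3 (mod 4), so (5/11) = +(11/5).
Reduce top mod 5: now compute (1/5).
Reached (1/5) = 1. Collecting the sign flips along the way, the symbol is +1.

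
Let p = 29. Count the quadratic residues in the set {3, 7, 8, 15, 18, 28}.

2

(3/29) = -1 → non-residue.
(7/29) = +1 → QR.
(8/29) = -1 → non-residue.
(15/29) = -1 → non-residue.
(18/29) = -1 → non-residue.
(28/29) = +1 → QR.
Total quadratic residues among the 6: 2.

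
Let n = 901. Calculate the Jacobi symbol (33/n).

Reciprocity: 33 ≡ 1 and 901 ≡ 1 (mod 4), so (33/901) = +(901/33).
Reduce top mod 33: now compute (10/33).
Pull out 2: since 33 ≡ 1 (mod 8), (2/33) = +1.
Reciprocity: 5 ≡ 1 and 33 ≡ 1 (mod 4), so (5/33) = +(33/5).
Reduce top mod 5: now compute (3/5).
Reciprocity: 3 ≡ 3 and 5 ≡ 1 (mod 4), so (3/5) = +(5/3).
Reduce top mod 3: now compute (2/3).
Pull out 2: since 3 ≡ 3 (mod 8), (2/3) = -1.
Reached (1/3) = 1. Collecting the sign flips along the way, the symbol is -1.

-1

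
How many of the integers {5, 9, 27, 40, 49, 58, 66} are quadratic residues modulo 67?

3

(5/67) = -1 → non-residue.
(9/67) = +1 → QR.
(27/67) = -1 → non-residue.
(40/67) = +1 → QR.
(49/67) = +1 → QR.
(58/67) = -1 → non-residue.
(66/67) = -1 → non-residue.
Total quadratic residues among the 7: 3.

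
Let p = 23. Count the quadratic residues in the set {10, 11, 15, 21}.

(10/23) = -1 → non-residue.
(11/23) = -1 → non-residue.
(15/23) = -1 → non-residue.
(21/23) = -1 → non-residue.
Total quadratic residues among the 4: 0.

0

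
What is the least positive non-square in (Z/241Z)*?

7

(2/241) = +1, so 2 is a residue.
(3/241) = +1, so 3 is a residue.
(4/241) = +1, so 4 is a residue.
(5/241) = +1, so 5 is a residue.
(6/241) = +1, so 6 is a residue.
(7/241) = −1, so 7 is the smallest positive non-residue mod 241.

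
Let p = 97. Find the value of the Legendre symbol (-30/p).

First reduce: -30 ≡ 67 (mod 97).
Reciprocity: 67 ≡ 3 and 97 ≡ 1 (mod 4), so (67/97) = +(97/67).
Reduce top mod 67: now compute (30/67).
Pull out 2: since 67 ≡ 3 (mod 8), (2/67) = -1.
Reciprocity: 15 ≡ 3 and 67 ≡ 3 (mod 4), so (15/67) = −(67/15).
Reduce top mod 15: now compute (7/15).
Reciprocity: 7 ≡ 3 and 15 ≡ 3 (mod 4), so (7/15) = −(15/7).
Reduce top mod 7: now compute (1/7).
Reached (1/7) = 1. Collecting the sign flips along the way, the symbol is -1.

-1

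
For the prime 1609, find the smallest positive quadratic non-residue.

7

(2/1609) = +1, so 2 is a residue.
(3/1609) = +1, so 3 is a residue.
(4/1609) = +1, so 4 is a residue.
(5/1609) = +1, so 5 is a residue.
(6/1609) = +1, so 6 is a residue.
(7/1609) = −1, so 7 is the smallest positive non-residue mod 1609.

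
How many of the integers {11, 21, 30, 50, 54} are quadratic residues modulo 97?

(11/97) = +1 → QR.
(21/97) = -1 → non-residue.
(30/97) = -1 → non-residue.
(50/97) = +1 → QR.
(54/97) = +1 → QR.
Total quadratic residues among the 5: 3.

3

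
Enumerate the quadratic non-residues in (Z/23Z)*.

5,7,10,11,14,15,17,19,20,21,22

Square k = 1,…,11 (k and 23−k give the same square):
1²=1, 2²=4, 3²=9, 4²=16, 5²≡2, 6²≡13, 7²≡3, 8²≡18, 9²≡12, 10²≡8, 11²≡6 (mod 23).
The residues are {1, 2, 3, 4, 6, 8, 9, 12, 13, 16, 18}; the non-residues are the remaining 11 nonzero classes.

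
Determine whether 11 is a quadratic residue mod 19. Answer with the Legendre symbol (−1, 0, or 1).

Reciprocity: 11 ≡ 3 and 19 ≡ 3 (mod 4), so (11/19) = −(19/11).
Reduce top mod 11: now compute (8/11).
Pull out 2^3: since 11 ≡ 3 (mod 8), (2/11) = -1, so (2/11)^3 = -1.
Reached (1/11) = 1. Collecting the sign flips along the way, the symbol is +1.

1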